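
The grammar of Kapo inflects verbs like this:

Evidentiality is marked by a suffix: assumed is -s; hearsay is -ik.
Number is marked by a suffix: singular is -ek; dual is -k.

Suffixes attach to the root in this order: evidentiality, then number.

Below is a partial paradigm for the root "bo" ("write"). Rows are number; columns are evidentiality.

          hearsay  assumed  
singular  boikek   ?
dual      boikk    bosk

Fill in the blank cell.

bosek

Attach evidentiality assumed -s → bos.
Attach number singular -ek → bosek.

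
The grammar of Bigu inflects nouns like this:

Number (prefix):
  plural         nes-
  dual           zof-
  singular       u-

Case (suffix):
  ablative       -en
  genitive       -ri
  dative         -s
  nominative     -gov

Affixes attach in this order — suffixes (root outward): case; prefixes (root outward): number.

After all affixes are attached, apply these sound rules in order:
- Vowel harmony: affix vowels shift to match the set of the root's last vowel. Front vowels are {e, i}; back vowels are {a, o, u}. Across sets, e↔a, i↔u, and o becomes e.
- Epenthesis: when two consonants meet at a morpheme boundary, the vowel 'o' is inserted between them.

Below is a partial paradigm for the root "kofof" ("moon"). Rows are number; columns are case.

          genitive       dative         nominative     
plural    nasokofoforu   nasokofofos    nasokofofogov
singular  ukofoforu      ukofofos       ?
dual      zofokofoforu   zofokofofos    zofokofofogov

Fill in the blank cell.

ukofofogov

Attach number singular u- → ukofof.
Attach case nominative -gov → ukofofgov.
Vowel harmony: no change.
Apply epenthesis: ukofofgov → ukofofogov.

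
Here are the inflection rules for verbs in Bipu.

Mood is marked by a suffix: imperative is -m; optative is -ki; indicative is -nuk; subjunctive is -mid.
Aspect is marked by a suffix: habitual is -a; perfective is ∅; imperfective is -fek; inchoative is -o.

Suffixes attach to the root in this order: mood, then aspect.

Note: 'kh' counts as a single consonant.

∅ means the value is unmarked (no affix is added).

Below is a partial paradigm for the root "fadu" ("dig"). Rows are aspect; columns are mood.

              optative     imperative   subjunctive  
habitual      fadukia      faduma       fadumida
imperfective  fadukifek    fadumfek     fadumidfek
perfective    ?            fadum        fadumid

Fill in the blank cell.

faduki

Attach mood optative -ki → faduki.
aspect = perfective: zero marking, form stays faduki.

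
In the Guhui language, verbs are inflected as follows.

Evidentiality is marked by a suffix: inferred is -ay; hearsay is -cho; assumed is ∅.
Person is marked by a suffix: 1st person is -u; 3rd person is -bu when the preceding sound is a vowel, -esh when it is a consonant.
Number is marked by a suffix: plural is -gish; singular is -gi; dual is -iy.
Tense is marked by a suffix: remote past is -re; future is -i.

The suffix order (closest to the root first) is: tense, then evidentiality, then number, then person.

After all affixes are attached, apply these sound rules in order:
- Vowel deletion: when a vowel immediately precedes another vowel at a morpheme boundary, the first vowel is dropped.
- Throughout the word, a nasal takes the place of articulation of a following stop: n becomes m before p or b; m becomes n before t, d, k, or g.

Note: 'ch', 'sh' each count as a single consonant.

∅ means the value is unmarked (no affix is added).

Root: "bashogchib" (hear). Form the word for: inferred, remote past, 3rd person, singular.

Attach tense remote past -re → bashogchibre.
Attach evidentiality inferred -ay → bashogchibreay.
Attach number singular -gi → bashogchibreaygi.
Attach person 3rd person -bu (after vowel 'i') → bashogchibreaygibu.
Apply vowel deletion: bashogchibreaygibu → bashogchibraygibu.
Nasal assimilation: no change.

bashogchibraygibu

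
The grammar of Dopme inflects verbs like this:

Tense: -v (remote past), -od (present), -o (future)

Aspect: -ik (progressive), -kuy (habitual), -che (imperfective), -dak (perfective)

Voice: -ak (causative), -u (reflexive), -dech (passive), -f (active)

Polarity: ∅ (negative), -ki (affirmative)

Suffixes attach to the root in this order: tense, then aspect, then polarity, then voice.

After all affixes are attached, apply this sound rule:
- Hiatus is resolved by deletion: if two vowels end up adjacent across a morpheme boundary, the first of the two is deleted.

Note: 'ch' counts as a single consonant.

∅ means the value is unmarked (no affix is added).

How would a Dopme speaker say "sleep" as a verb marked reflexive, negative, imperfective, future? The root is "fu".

Attach tense future -o → fuo.
Attach aspect imperfective -che → fuoche.
polarity = negative: zero marking, form stays fuoche.
Attach voice reflexive -u → fuocheu.
Apply vowel deletion: fuocheu → fochu.

fochu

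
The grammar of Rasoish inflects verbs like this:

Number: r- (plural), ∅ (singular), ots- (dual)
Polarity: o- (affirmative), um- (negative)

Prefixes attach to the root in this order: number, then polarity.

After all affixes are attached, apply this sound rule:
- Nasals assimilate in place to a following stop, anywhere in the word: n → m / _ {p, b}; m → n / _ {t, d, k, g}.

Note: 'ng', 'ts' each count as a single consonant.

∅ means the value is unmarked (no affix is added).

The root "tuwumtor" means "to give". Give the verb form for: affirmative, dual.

ootstuwuntor

Attach number dual ots- → otstuwumtor.
Attach polarity affirmative o- → ootstuwumtor.
Apply nasal assimilation: ootstuwumtor → ootstuwuntor.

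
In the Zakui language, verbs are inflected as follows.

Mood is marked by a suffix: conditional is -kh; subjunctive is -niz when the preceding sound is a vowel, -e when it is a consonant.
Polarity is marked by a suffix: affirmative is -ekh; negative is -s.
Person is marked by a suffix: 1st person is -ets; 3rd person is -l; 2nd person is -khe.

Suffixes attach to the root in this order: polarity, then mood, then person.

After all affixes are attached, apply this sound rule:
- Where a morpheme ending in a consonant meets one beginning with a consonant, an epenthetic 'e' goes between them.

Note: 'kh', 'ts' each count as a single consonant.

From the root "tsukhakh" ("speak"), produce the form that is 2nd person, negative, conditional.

Attach polarity negative -s → tsukhakhs.
Attach mood conditional -kh → tsukhakhskh.
Attach person 2nd person -khe → tsukhakhskhkhe.
Apply epenthesis: tsukhakhskhkhe → tsukhakhesekhekhe.

tsukhakhesekhekhe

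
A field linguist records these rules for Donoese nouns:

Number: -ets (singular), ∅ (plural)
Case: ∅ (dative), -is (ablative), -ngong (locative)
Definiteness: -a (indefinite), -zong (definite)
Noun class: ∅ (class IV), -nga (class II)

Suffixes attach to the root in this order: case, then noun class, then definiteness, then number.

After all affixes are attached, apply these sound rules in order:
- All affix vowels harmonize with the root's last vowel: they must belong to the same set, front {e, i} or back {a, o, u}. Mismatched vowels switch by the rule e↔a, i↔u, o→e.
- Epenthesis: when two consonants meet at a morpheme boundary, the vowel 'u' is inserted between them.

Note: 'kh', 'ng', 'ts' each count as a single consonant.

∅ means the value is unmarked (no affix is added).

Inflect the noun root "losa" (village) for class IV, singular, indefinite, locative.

Attach case locative -ngong → losangong.
noun class = class IV: zero marking, form stays losangong.
Attach definiteness indefinite -a → losangonga.
Attach number singular -ets → losangongaets.
Apply vowel harmony: losangongaets → losangongaats.
Epenthesis: no change.

losangongaats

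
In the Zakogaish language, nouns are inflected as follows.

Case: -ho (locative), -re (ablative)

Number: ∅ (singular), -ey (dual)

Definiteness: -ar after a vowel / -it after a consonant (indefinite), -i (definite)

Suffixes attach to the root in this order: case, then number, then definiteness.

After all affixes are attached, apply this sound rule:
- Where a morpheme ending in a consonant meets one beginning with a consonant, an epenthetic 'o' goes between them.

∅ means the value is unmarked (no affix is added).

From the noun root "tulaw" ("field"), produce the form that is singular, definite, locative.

tulawohoi

Attach case locative -ho → tulawho.
number = singular: zero marking, form stays tulawho.
Attach definiteness definite -i → tulawhoi.
Apply epenthesis: tulawhoi → tulawohoi.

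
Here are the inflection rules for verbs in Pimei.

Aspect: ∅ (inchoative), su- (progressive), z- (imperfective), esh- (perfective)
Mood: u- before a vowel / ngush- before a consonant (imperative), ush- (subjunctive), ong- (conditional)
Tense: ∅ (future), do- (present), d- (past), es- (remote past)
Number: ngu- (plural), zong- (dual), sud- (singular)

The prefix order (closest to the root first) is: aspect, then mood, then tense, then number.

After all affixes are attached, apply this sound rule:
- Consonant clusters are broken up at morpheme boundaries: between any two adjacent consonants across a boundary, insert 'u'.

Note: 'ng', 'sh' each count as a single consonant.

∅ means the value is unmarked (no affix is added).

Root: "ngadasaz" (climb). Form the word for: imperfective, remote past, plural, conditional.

nguesonguzungadasaz

Attach aspect imperfective z- → zngadasaz.
Attach mood conditional ong- → ongzngadasaz.
Attach tense remote past es- → esongzngadasaz.
Attach number plural ngu- → nguesongzngadasaz.
Apply epenthesis: nguesongzngadasaz → nguesonguzungadasaz.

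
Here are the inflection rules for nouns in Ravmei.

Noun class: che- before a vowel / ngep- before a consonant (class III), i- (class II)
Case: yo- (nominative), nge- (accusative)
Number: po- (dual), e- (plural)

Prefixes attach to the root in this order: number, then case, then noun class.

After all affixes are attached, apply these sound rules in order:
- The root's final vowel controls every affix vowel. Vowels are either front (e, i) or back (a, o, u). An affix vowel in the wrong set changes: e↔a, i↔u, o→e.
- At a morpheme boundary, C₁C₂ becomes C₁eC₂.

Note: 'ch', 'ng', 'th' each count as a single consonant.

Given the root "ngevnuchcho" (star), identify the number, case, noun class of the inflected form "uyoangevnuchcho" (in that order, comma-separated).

plural, nominative, class II

Segment: i-yo-e-ngevnuchcho.
number: e- → plural.
case: yo- → nominative.
noun class: i- → class II.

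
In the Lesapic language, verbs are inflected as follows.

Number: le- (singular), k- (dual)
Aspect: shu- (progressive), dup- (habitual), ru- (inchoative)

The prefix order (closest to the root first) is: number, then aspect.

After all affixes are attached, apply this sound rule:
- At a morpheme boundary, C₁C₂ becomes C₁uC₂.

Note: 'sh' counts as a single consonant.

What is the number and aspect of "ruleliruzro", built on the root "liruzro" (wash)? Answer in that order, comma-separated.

singular, inchoative

Segment: ru-le-liruzro.
number: le- → singular.
aspect: ru- → inchoative.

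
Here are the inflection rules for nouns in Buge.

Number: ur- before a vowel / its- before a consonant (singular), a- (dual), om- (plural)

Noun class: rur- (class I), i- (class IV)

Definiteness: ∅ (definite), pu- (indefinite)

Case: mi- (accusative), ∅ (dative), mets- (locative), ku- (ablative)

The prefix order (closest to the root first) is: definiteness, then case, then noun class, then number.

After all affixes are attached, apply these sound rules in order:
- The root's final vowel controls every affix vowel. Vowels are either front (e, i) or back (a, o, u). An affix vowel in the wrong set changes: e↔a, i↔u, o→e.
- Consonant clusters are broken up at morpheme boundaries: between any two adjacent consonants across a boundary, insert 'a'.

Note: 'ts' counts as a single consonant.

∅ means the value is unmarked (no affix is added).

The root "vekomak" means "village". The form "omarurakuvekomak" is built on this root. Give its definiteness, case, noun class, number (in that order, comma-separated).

definite, ablative, class I, plural

Segment: om-rur-ku-vekomak.
definiteness: ∅ → definite.
case: ku- → ablative.
noun class: rur- → class I.
number: om- → plural.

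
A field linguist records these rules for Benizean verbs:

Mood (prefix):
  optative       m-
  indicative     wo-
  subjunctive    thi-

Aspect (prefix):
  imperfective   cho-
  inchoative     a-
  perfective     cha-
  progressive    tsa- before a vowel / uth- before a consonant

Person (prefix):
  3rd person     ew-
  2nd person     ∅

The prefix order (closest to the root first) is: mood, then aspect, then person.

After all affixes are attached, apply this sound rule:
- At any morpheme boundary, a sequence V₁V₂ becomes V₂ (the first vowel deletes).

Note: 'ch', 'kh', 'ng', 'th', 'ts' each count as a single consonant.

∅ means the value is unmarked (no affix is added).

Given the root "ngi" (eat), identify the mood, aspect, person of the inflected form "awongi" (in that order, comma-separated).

indicative, inchoative, 2nd person

Segment: a-wo-ngi.
mood: wo- → indicative.
aspect: a- → inchoative.
person: ∅ → 2nd person.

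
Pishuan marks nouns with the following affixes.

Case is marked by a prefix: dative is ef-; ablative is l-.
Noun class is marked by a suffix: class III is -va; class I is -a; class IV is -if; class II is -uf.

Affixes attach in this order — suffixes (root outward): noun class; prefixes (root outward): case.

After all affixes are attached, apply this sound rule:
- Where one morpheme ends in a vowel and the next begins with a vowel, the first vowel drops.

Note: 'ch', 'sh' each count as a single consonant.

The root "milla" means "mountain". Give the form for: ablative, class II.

lmilluf

Attach case ablative l- → lmilla.
Attach noun class class II -uf → lmillauf.
Apply vowel deletion: lmillauf → lmilluf.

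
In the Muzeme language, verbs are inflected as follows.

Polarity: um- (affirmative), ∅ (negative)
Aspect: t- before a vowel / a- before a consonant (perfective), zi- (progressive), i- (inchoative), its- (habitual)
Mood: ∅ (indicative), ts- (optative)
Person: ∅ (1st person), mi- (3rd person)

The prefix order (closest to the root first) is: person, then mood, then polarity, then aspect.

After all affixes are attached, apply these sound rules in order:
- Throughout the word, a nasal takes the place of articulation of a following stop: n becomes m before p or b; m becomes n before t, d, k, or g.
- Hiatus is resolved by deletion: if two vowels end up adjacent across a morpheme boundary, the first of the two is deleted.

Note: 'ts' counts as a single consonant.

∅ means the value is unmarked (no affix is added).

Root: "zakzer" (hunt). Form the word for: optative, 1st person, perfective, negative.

person = 1st person: zero marking, form stays zakzer.
Attach mood optative ts- → tszakzer.
polarity = negative: zero marking, form stays tszakzer.
Attach aspect perfective a- (before consonant 'ts') → atszakzer.
Nasal assimilation: no change.
Vowel deletion: no change.

atszakzer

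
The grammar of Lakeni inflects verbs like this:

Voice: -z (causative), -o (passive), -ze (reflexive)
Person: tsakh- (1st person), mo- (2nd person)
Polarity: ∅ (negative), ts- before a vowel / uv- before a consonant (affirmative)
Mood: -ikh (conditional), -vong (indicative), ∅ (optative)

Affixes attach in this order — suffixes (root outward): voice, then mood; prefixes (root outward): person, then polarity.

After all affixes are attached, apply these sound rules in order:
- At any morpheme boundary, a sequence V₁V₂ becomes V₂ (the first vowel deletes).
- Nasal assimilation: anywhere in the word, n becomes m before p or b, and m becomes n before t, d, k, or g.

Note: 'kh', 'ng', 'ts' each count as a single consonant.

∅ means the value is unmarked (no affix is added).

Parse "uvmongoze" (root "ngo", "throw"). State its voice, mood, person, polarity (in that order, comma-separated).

Segment: uv-mo-ngo-ze.
voice: -ze → reflexive.
mood: ∅ → optative.
person: mo- → 2nd person.
polarity: ts/uv- → affirmative.

reflexive, optative, 2nd person, affirmative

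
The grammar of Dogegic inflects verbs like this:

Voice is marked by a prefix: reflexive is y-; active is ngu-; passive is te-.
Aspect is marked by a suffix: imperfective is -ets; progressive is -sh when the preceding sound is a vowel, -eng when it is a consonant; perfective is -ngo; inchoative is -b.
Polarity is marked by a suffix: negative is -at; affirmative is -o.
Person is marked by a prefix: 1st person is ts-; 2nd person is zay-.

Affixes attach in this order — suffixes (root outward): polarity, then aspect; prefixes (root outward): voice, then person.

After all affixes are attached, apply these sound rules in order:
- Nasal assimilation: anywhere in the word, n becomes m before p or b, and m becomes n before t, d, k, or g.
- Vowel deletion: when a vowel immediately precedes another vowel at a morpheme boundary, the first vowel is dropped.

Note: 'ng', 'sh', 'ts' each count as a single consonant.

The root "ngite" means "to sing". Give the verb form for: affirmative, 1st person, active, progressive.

tsngungitosh

Attach polarity affirmative -o → ngiteo.
Attach voice active ngu- → ngungiteo.
Attach person 1st person ts- → tsngungiteo.
Attach aspect progressive -sh (after vowel 'o') → tsngungiteosh.
Nasal assimilation: no change.
Apply vowel deletion: tsngungiteosh → tsngungitosh.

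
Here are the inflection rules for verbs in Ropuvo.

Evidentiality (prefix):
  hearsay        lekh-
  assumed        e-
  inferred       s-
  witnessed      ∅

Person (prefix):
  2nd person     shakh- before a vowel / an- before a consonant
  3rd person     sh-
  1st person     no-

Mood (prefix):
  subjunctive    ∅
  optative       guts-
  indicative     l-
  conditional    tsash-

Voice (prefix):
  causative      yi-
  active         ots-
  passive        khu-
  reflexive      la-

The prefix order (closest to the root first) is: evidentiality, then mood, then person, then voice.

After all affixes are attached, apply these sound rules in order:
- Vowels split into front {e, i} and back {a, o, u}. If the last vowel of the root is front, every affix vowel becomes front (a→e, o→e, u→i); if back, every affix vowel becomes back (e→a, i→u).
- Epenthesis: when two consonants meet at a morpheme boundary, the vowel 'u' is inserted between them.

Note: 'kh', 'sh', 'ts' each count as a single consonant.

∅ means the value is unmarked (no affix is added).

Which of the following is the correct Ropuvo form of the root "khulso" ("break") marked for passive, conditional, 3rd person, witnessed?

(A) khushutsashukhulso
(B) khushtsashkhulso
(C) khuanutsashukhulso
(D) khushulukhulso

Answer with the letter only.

A

evidentiality = witnessed: zero marking, form stays khulso.
Attach mood conditional tsash- → tsashkhulso.
Attach person 3rd person sh- → shtsashkhulso.
Attach voice passive khu- → khushtsashkhulso.
Vowel harmony: no change.
Apply epenthesis: khushtsashkhulso → khushutsashukhulso.
So the correct form is khushutsashukhulso, option (A).
(B) khushtsashkhulso is wrong: it fails to apply the sound rule(s).
(C) khuanutsashukhulso is wrong: it uses 2nd person instead of 3rd person for person.
(D) khushulukhulso is wrong: it uses indicative instead of conditional for mood.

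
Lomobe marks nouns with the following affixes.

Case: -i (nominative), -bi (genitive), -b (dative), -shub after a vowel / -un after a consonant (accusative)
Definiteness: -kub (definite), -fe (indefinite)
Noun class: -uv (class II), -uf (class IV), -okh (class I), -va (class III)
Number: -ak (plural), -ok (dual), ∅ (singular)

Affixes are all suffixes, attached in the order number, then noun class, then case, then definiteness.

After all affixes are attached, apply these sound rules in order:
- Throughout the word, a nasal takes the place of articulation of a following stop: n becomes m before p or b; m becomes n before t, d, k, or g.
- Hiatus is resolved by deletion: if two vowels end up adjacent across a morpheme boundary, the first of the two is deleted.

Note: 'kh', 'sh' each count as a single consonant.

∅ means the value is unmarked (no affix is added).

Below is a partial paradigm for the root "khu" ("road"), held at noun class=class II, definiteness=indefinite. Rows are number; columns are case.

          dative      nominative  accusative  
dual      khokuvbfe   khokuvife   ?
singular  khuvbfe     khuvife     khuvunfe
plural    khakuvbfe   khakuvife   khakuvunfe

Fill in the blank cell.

Attach number dual -ok → khuok.
Attach noun class class II -uv → khuokuv.
Attach case accusative -un (after consonant 'v') → khuokuvun.
Attach definiteness indefinite -fe → khuokuvunfe.
Nasal assimilation: no change.
Apply vowel deletion: khuokuvunfe → khokuvunfe.

khokuvunfe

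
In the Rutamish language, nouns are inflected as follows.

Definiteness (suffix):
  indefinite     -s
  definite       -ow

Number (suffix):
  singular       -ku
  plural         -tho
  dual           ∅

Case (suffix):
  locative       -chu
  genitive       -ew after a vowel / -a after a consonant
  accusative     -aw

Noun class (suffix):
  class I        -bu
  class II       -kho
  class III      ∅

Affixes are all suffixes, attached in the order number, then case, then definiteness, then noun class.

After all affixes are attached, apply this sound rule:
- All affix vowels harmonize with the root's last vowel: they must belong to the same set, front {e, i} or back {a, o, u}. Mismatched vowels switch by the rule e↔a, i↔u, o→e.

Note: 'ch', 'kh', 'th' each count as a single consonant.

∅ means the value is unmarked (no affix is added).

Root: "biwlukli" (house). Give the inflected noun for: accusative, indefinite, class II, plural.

Attach number plural -tho → biwluklitho.
Attach case accusative -aw → biwluklithoaw.
Attach definiteness indefinite -s → biwluklithoaws.
Attach noun class class II -kho → biwluklithoawskho.
Apply vowel harmony: biwluklithoawskho → biwluklitheewskhe.

biwluklitheewskhe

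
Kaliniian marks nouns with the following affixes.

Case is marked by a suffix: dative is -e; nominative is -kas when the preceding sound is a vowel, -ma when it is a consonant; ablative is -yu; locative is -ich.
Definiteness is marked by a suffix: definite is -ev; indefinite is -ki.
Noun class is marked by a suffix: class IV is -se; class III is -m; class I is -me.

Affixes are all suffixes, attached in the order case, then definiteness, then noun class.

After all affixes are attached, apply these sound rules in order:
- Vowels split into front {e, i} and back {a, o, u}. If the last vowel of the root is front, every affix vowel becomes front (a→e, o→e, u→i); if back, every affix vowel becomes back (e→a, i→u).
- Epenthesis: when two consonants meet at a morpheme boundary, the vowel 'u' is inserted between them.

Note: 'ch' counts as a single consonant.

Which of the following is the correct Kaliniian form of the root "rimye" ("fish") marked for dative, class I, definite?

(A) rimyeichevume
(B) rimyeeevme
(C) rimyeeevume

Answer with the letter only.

C

Attach case dative -e → rimyee.
Attach definiteness definite -ev → rimyeeev.
Attach noun class class I -me → rimyeeevme.
Vowel harmony: no change.
Apply epenthesis: rimyeeevme → rimyeeevume.
So the correct form is rimyeeevume, option (C).
(B) rimyeeevme is wrong: it fails to apply the sound rule(s).
(A) rimyeichevume is wrong: it uses locative instead of dative for case.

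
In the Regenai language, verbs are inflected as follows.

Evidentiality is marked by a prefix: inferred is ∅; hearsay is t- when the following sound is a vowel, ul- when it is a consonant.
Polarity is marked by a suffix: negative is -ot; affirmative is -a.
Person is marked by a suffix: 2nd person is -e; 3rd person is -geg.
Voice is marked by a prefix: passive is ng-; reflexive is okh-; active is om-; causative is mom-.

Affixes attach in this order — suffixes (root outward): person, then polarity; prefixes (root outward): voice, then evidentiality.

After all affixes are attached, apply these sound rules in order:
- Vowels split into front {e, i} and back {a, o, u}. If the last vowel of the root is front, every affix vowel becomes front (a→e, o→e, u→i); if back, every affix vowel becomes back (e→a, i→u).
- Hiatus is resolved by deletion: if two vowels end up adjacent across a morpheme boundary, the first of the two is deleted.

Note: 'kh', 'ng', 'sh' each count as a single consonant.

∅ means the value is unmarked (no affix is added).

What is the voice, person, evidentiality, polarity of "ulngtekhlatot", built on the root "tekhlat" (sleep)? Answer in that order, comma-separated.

Segment: ul-ng-tekhlat-e-ot.
voice: ng- → passive.
person: -e → 2nd person.
evidentiality: t/ul- → hearsay.
polarity: -ot → negative.

passive, 2nd person, hearsay, negative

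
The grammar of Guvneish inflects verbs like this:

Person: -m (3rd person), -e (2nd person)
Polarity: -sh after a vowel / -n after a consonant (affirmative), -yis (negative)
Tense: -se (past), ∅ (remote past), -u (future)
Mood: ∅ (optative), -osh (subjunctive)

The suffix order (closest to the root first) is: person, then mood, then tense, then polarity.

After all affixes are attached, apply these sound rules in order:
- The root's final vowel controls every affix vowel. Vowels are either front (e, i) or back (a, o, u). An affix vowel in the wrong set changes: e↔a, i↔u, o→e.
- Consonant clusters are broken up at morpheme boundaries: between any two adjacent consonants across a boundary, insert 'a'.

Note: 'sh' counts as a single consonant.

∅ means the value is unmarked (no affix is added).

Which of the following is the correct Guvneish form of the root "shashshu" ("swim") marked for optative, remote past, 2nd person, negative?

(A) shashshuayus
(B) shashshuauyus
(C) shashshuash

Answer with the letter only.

A

Attach person 2nd person -e → shashshue.
mood = optative: zero marking, form stays shashshue.
tense = remote past: zero marking, form stays shashshue.
Attach polarity negative -yis → shashshueyis.
Apply vowel harmony: shashshueyis → shashshuayus.
Epenthesis: no change.
So the correct form is shashshuayus, option (A).
(B) shashshuauyus is wrong: it uses future instead of remote past for tense.
(C) shashshuash is wrong: it uses affirmative instead of negative for polarity.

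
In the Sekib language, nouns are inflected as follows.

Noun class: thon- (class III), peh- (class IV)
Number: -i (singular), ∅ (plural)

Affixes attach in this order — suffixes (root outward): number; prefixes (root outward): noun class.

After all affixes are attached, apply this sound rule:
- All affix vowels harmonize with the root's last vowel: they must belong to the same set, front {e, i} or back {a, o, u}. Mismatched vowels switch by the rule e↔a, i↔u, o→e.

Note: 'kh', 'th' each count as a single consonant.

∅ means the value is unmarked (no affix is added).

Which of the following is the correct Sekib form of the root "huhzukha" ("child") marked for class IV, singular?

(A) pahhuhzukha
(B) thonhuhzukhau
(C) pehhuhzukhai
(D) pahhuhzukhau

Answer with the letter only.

D

Attach number singular -i → huhzukhai.
Attach noun class class IV peh- → pehhuhzukhai.
Apply vowel harmony: pehhuhzukhai → pahhuhzukhau.
So the correct form is pahhuhzukhau, option (D).
(C) pehhuhzukhai is wrong: it fails to apply the sound rule(s).
(A) pahhuhzukha is wrong: it uses plural instead of singular for number.
(B) thonhuhzukhau is wrong: it uses class III instead of class IV for noun class.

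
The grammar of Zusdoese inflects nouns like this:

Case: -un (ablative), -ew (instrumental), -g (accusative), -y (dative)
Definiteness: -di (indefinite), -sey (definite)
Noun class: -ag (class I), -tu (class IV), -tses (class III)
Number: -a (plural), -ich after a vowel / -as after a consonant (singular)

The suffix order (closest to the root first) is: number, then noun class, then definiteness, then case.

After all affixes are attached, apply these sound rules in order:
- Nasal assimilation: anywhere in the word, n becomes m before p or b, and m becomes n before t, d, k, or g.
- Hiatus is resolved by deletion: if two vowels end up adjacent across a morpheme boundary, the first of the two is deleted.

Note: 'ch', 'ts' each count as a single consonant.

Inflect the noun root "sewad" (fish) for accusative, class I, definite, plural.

Attach number plural -a → sewada.
Attach noun class class I -ag → sewadaag.
Attach definiteness definite -sey → sewadaagsey.
Attach case accusative -g → sewadaagseyg.
Nasal assimilation: no change.
Apply vowel deletion: sewadaagseyg → sewadagseyg.

sewadagseyg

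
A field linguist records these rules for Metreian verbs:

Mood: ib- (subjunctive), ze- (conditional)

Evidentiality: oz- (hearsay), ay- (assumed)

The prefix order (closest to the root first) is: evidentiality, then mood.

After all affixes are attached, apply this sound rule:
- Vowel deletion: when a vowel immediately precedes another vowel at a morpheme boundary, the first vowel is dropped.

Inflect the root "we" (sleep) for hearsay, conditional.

zozwe

Attach evidentiality hearsay oz- → ozwe.
Attach mood conditional ze- → zeozwe.
Apply vowel deletion: zeozwe → zozwe.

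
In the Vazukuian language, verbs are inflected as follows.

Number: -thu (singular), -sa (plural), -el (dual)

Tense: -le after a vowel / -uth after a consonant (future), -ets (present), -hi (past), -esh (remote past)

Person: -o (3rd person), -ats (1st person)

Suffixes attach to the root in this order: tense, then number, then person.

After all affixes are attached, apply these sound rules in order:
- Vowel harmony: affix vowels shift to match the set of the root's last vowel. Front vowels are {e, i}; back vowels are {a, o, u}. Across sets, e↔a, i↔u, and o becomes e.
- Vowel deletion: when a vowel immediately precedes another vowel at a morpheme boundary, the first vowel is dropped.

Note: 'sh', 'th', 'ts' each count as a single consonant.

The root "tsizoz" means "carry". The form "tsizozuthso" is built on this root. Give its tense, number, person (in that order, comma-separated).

Segment: tsizoz-uth-sa-o.
tense: -le/uth → future.
number: -sa → plural.
person: -o → 3rd person.

future, plural, 3rd person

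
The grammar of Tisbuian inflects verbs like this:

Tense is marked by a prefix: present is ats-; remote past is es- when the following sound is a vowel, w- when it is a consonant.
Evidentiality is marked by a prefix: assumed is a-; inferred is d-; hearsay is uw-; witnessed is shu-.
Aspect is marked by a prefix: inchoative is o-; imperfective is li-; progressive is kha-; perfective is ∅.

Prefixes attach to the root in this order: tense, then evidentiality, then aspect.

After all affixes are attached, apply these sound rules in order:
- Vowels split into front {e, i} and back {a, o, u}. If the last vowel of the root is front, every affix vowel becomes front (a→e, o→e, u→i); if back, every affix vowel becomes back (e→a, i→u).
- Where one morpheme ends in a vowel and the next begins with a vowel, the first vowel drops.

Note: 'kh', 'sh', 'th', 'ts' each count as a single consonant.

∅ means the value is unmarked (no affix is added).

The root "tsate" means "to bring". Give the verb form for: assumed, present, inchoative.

etstsate

Attach tense present ats- → atstsate.
Attach evidentiality assumed a- → aatstsate.
Attach aspect inchoative o- → oaatstsate.
Apply vowel harmony: oaatstsate → eeetstsate.
Apply vowel deletion: eeetstsate → etstsate.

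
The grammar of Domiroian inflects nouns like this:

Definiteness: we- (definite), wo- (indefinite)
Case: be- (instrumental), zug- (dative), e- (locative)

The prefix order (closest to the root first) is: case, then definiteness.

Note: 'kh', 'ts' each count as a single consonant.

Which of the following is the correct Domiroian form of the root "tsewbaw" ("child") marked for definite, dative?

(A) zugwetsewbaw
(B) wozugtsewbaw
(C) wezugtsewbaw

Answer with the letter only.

Attach case dative zug- → zugtsewbaw.
Attach definiteness definite we- → wezugtsewbaw.
So the correct form is wezugtsewbaw, option (C).
(A) zugwetsewbaw is wrong: it has the affixes in the wrong order.
(B) wozugtsewbaw is wrong: it uses indefinite instead of definite for definiteness.

C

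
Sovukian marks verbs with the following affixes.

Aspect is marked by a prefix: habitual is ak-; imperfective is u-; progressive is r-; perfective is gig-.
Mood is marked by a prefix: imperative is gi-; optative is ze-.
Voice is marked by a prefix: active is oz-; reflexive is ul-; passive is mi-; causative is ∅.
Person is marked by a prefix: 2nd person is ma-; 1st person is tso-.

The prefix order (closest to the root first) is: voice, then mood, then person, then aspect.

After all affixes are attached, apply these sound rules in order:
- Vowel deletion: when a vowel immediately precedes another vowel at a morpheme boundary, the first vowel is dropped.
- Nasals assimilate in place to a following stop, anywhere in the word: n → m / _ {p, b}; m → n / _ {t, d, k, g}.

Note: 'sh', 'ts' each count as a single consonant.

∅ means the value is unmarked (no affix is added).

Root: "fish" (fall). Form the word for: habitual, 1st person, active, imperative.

aktsogozfish

Attach voice active oz- → ozfish.
Attach mood imperative gi- → giozfish.
Attach person 1st person tso- → tsogiozfish.
Attach aspect habitual ak- → aktsogiozfish.
Apply vowel deletion: aktsogiozfish → aktsogozfish.
Nasal assimilation: no change.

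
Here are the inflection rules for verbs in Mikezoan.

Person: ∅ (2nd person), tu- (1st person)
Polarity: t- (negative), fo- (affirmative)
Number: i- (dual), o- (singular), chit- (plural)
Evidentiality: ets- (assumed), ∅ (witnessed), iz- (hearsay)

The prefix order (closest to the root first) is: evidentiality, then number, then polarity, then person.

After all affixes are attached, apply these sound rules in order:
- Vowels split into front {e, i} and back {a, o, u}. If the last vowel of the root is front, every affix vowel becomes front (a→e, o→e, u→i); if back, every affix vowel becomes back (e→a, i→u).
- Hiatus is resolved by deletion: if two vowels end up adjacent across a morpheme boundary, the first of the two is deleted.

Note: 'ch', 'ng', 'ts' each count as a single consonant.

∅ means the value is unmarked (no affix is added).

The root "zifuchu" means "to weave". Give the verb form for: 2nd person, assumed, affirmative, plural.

fochutatszifuchu

Attach evidentiality assumed ets- → etszifuchu.
Attach number plural chit- → chitetszifuchu.
Attach polarity affirmative fo- → fochitetszifuchu.
person = 2nd person: zero marking, form stays fochitetszifuchu.
Apply vowel harmony: fochitetszifuchu → fochutatszifuchu.
Vowel deletion: no change.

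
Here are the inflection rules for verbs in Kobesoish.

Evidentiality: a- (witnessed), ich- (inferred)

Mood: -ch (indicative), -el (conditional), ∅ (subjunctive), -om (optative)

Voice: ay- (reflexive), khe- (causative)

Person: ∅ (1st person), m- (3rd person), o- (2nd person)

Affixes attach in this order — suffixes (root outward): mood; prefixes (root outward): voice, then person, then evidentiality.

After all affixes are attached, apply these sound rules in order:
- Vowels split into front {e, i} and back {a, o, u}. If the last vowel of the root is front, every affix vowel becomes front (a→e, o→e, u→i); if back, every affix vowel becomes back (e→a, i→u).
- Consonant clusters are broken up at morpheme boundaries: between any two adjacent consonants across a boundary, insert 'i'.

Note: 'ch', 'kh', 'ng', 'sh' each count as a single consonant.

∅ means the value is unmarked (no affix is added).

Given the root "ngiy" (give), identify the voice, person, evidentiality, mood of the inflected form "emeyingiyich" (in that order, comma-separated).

reflexive, 3rd person, witnessed, indicative

Segment: a-m-ay-ngiy-ch.
voice: ay- → reflexive.
person: m- → 3rd person.
evidentiality: a- → witnessed.
mood: -ch → indicative.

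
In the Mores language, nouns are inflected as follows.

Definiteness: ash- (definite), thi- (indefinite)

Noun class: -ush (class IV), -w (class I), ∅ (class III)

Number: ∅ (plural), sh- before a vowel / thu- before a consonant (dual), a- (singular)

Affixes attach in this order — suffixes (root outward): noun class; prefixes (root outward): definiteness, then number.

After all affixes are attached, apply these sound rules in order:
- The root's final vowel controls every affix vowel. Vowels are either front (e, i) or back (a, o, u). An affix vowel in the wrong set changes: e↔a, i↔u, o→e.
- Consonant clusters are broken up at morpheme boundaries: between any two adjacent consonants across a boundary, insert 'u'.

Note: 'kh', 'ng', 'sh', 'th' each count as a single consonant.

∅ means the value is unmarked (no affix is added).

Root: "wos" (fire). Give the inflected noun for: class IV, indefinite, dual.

Attach definiteness indefinite thi- → thiwos.
Attach noun class class IV -ush → thiwosush.
Attach number dual thu- (before consonant 'th') → thuthiwosush.
Apply vowel harmony: thuthiwosush → thuthuwosush.
Epenthesis: no change.

thuthuwosush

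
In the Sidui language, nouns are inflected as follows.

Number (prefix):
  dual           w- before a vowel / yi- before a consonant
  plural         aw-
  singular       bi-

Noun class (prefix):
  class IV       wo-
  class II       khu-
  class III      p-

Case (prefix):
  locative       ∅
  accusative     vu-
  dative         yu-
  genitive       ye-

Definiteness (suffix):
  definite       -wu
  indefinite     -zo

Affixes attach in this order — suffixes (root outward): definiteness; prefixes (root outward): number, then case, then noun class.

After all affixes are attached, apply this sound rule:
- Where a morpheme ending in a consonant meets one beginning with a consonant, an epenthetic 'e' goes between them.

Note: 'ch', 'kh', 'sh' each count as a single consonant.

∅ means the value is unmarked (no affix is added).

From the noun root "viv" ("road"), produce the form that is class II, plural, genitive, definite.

Attach number plural aw- → awviv.
Attach case genitive ye- → yeawviv.
Attach noun class class II khu- → khuyeawviv.
Attach definiteness definite -wu → khuyeawvivwu.
Apply epenthesis: khuyeawvivwu → khuyeawevivewu.

khuyeawevivewu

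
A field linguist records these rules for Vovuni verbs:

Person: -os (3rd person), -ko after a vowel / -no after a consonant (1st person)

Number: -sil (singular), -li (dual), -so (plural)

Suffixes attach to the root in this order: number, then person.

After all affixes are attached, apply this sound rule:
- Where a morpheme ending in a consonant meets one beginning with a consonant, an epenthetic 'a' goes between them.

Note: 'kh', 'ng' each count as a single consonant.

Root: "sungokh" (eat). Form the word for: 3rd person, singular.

Attach number singular -sil → sungokhsil.
Attach person 3rd person -os → sungokhsilos.
Apply epenthesis: sungokhsilos → sungokhasilos.

sungokhasilos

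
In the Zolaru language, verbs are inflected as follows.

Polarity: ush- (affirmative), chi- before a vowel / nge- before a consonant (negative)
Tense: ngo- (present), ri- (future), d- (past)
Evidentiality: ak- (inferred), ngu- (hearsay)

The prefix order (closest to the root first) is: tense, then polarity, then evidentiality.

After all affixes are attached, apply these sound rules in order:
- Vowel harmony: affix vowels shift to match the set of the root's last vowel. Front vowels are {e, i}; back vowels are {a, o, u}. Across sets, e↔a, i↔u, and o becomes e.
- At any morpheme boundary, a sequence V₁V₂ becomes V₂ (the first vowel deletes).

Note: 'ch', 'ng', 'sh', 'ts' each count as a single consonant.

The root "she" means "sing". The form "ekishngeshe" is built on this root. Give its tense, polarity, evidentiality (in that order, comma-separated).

present, affirmative, inferred

Segment: ak-ush-ngo-she.
tense: ngo- → present.
polarity: ush- → affirmative.
evidentiality: ak- → inferred.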